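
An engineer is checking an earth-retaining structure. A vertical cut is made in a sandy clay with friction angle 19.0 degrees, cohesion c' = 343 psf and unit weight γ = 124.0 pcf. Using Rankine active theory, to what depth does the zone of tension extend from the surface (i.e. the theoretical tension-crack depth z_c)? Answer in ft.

K_a = tan²(45° − 19.0°/2) = 0.5088; √K_a = 0.7133.
The active pressure is zero where K_a γ z = 2c√K_a, so z_c = 2c/(γ√K_a) = 2×343/(124.0×0.7133) = 7.756 ft.

7.76 ft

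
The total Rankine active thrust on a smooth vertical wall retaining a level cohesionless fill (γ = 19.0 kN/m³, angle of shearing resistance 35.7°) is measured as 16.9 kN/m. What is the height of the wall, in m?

2.60 m

K_a = 0.2630. P_a = ½ K_a γ H² ⇒ H = √(2P_a/(K_a γ)).
H = √(2×16.9/(0.2630×19.0)) = 2.601 m.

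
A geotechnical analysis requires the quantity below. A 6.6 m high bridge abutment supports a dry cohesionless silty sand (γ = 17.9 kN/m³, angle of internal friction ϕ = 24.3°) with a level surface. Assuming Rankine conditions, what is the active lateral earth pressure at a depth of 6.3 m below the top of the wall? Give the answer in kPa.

47.0 kPa

K_a = (1 − sin φ)/(1 + sin φ) = 0.4169.
σ_h = K_a γ z = 0.4169 × 17.9 × 6.3 = 47.02 kPa.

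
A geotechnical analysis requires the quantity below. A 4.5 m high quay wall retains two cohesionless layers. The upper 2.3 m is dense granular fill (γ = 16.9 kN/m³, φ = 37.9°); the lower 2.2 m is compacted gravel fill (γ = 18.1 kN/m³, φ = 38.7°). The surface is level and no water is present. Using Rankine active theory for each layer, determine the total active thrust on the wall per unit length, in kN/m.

K_a1 = tan²(45°−37.9°/2) = 0.2389; K_a2 = tan²(45°−38.7°/2) = 0.2306.
Layer 1: σ at base = K_a1 γ₁ h₁ = 9.288 kPa; P₁ = ½×9.288×2.3 = 10.68.
Layer 2: σ_v at top = γ₁h₁ = 38.87; σ_h top = K_a2×38.87 = 8.963; σ_h base = K_a2×(38.87+18.1×2.2) = 18.14.
P₂ = ½(8.963+18.14)×2.2 = 29.82. Total P_a = 10.68+29.82 = 40.50 kN/m.

40.5 kN/m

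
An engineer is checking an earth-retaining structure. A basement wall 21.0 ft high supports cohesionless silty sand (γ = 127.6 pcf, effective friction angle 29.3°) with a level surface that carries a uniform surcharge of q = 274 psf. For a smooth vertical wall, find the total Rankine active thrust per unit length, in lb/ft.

K_a = tan²(45° − φ/2) = 0.3428.
Soil triangle: ½ K_a γ H² = 0.5×0.3428×127.6×21.0² = 9646 lb/ft.
Surcharge rectangle: K_a q H = 0.3428×274×21.0 = 1973 lb/ft.
Total = 9646 + 1973 = 11620 lb/ft.

11600 lb/ft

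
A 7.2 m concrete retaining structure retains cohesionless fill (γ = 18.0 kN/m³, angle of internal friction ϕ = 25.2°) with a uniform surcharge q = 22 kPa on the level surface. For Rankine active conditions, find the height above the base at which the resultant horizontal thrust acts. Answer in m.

2.70 m

K_a = 0.4027.
Triangular part P₁ = ½K_aγH² = 187.9 at H/3 = 2.400 m; rectangular part P₂ = K_a q H = 63.79 at H/2 = 3.600 m.
ȳ = (P₁·2.400 + P₂·3.600)/(P₁+P₂) = 2.704 m.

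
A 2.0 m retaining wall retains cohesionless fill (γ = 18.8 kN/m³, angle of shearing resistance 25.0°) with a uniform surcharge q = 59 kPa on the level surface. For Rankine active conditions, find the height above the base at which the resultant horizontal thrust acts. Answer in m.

K_a = 0.4059.
Triangular part P₁ = ½K_aγH² = 15.26 at H/3 = 0.6667 m; rectangular part P₂ = K_a q H = 47.89 at H/2 = 1.000 m.
ȳ = (P₁·0.6667 + P₂·1.000)/(P₁+P₂) = 0.9195 m.

0.919 m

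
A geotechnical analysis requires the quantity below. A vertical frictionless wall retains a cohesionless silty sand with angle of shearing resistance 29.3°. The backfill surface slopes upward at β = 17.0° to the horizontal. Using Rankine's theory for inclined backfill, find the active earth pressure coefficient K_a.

K_a = cos β · (cos β − √(cos²β − cos²φ)) / (cos β + √(cos²β − cos²φ)).
cos β = 0.9563, cos φ = 0.8721, √(cos²β − cos²φ) = 0.3924.
K_a = 0.9563 × (0.9563 − 0.3924)/(0.9563 + 0.3924) = 0.3998.

0.400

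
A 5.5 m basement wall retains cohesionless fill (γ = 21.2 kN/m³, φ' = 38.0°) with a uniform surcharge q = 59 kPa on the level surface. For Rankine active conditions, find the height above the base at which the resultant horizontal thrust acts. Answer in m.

K_a = 0.2379.
Triangular part P₁ = ½K_aγH² = 76.28 at H/3 = 1.833 m; rectangular part P₂ = K_a q H = 77.19 at H/2 = 2.750 m.
ȳ = (P₁·1.833 + P₂·2.750)/(P₁+P₂) = 2.294 m.

2.29 m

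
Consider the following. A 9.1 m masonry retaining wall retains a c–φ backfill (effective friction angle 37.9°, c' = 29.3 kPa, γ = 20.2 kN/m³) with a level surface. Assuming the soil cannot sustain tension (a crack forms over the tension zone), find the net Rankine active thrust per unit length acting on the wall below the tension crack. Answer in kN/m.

24.2 kN/m

K_a = 0.2389; √K_a = 0.4888.
Tension-crack depth z_c = 2c/(γ√K_a) = 2×29.3/(20.2×0.4888) = 5.935 m.
σ_a at base = K_a γ H − 2c√K_a = 0.2389×20.2×9.1 − 2×29.3×0.4888 = 15.28 kPa.
P_a = ½ × 15.28 × (H − z_c) = 0.5×15.28×3.165 = 24.18 kN/m.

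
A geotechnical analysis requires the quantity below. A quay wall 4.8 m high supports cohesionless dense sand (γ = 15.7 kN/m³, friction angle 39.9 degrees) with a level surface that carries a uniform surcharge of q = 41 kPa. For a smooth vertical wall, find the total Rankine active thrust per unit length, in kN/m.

K_a = tan²(45° − φ/2) = 0.2184.
Soil triangle: ½ K_a γ H² = 0.5×0.2184×15.7×4.8² = 39.51 kN/m.
Surcharge rectangle: K_a q H = 0.2184×41×4.8 = 42.99 kN/m.
Total = 39.51 + 42.99 = 82.50 kN/m.

82.5 kN/m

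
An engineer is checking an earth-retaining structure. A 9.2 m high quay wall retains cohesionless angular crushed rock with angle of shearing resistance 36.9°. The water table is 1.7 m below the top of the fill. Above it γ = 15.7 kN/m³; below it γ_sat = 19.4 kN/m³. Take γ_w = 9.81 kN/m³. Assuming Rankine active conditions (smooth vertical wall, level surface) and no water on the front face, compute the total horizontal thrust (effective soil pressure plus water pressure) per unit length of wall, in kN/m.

399 kN/m

K_a = tan²(45° − φ/2) = 0.2497.
γ' = 19.4 − 9.81 = 9.590 kN/m³. Depth below WT = 7.5 m.
σ'_h at WT = K_a γ d_w = 6.664 kPa; at base = 6.664 + K_a γ' × 7.5 = 24.62 kPa.
P₁ (0–1.7 m) = ½×6.664×1.7 = 5.664. P₂ (1.7–9.2 m) = ½(6.664+24.62)×7.5 = 117.3.
P_w = ½ γ_w h₂² = 0.5×9.81×7.5² = 275.9. Total = 5.664+117.3+275.9 = 398.9 kN/m.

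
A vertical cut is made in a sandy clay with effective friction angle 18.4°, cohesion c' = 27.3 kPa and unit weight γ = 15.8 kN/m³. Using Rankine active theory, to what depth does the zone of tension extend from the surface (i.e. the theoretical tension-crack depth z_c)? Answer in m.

4.79 m

K_a = tan²(45° − 18.4°/2) = 0.5202; √K_a = 0.7212.
The active pressure is zero where K_a γ z = 2c√K_a, so z_c = 2c/(γ√K_a) = 2×27.3/(15.8×0.7212) = 4.791 m.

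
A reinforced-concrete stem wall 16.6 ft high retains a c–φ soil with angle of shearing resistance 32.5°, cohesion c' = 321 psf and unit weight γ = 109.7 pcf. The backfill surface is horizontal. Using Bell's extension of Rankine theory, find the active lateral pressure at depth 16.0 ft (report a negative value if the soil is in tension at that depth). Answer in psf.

176 psf

K_a = (1 − sin φ)/(1 + sin φ) = 0.3010.
σ_a = K_a γ z − 2c√K_a = 0.3010×109.7×16.0 − 2×321×0.5486 = 176.1 psf.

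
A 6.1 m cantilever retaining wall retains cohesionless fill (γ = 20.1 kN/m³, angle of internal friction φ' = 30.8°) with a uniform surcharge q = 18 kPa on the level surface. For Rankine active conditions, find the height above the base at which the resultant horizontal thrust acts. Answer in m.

K_a = 0.3227.
Triangular part P₁ = ½K_aγH² = 120.7 at H/3 = 2.033 m; rectangular part P₂ = K_a q H = 35.43 at H/2 = 3.050 m.
ȳ = (P₁·2.033 + P₂·3.050)/(P₁+P₂) = 2.264 m.

2.26 m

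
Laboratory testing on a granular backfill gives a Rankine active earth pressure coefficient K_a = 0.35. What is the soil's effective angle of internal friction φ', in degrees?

K_a = tan²(45° − φ/2) ⇒ 45° − φ/2 = arctan(√0.35) = 30.61°.
φ = 2(45° − 30.61°) = 28.78°.

28.8°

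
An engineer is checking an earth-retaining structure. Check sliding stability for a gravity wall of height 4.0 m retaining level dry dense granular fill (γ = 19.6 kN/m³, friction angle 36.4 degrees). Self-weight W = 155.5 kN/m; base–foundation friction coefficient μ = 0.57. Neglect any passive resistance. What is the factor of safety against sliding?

2.22

K_a = tan²(45° − 36.4°/2) = 0.2552.
P_a = ½K_aγH² = 0.5×0.2552×19.6×4.0² = 40.01 kN/m, acting at H/3 = 1.333 m above the base.
FS_sliding = μW / P_a = 0.57×155.5 / 40.01 = 2.215.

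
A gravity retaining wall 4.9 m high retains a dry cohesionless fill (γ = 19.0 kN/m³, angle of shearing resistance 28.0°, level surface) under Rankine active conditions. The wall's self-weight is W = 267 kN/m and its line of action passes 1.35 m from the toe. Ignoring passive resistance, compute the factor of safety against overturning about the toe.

K_a = tan²(45° − 28.0°/2) = 0.3610.
P_a = ½K_aγH² = 0.5×0.3610×19.0×4.9² = 82.35 kN/m, acting at H/3 = 1.633 m above the base.
Overturning moment M_o = P_a × H/3 = 82.35 × 1.633 = 134.5.
Resisting moment M_r = W × 1.35 = 267 × 1.35 = 360.5.
FS_overturning = M_r/M_o = 360.5/134.5 = 2.680.

2.68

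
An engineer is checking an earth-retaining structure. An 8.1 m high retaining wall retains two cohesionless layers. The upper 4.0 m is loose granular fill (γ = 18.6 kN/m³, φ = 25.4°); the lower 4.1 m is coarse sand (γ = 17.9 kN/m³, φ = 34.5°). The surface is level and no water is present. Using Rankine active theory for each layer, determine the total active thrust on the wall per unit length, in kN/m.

K_a1 = tan²(45°−25.4°/2) = 0.3996; K_a2 = tan²(45°−34.5°/2) = 0.2768.
Layer 1: σ at base = K_a1 γ₁ h₁ = 29.73 kPa; P₁ = ½×29.73×4.0 = 59.47.
Layer 2: σ_v at top = γ₁h₁ = 74.40; σ_h top = K_a2×74.40 = 20.59; σ_h base = K_a2×(74.40+17.9×4.1) = 40.91.
P₂ = ½(20.59+40.91)×4.1 = 126.1. Total P_a = 59.47+126.1 = 185.6 kN/m.

186 kN/m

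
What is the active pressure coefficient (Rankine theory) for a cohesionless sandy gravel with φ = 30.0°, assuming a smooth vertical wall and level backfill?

0.333

K_a = tan²(45° − φ/2) = tan²(30.00°) = 0.3333.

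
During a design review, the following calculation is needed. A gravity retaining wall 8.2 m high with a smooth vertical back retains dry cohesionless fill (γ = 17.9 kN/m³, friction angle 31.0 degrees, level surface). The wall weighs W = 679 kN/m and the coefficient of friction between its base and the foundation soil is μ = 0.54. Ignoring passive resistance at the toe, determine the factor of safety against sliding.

1.90

K_a = tan²(45° − 31.0°/2) = 0.3201.
P_a = ½K_aγH² = 0.5×0.3201×17.9×8.2² = 192.6 kN/m, acting at H/3 = 2.733 m above the base.
FS_sliding = μW / P_a = 0.54×679 / 192.6 = 1.903.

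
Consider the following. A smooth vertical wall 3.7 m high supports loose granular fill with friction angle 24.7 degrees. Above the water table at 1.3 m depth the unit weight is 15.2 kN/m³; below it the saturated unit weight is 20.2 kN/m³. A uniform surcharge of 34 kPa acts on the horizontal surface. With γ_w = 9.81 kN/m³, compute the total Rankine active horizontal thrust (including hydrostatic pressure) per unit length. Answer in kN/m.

K_a = tan²(45° − φ/2) = 0.4106.
γ' = 20.2 − 9.81 = 10.39 kN/m³. h₂ = H − d_w = 2.4 m.
σ'_h: at surface K_a·q = 13.96; at WT K_a(q+γd_w) = 22.07; at base K_a(q+γd_w+γ'h₂) = 32.31 kPa.
P₁ = ½(13.96+22.07)×1.3 = 23.42; P₂ = ½(22.07+32.31)×2.4 = 65.26; P_w = ½γ_w h₂² = 28.25.
Total = 23.42+65.26+28.25 = 116.9 kN/m.

117 kN/m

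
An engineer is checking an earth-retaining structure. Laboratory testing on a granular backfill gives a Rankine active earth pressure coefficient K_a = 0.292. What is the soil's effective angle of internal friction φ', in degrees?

K_a = tan²(45° − φ/2) ⇒ 45° − φ/2 = arctan(√0.292) = 28.39°.
φ = 2(45° − 28.39°) = 33.23°.

33.2°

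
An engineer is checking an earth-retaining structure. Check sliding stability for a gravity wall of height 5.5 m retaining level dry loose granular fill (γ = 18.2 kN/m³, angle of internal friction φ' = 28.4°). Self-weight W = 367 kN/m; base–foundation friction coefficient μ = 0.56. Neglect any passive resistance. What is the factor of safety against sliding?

2.10

K_a = tan²(45° − 28.4°/2) = 0.3554.
P_a = ½K_aγH² = 0.5×0.3554×18.2×5.5² = 97.82 kN/m, acting at H/3 = 1.833 m above the base.
FS_sliding = μW / P_a = 0.56×367 / 97.82 = 2.101.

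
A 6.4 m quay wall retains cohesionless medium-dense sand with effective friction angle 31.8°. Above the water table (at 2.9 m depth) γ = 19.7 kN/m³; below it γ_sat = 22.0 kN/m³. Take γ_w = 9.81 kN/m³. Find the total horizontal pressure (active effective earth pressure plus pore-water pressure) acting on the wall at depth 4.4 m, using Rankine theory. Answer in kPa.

38.1 kPa

K_a = (1 − sin φ)/(1 + sin φ) = 0.3098.
γ' = 22.0 − 9.81 = 12.19 kN/m³.
Effective vertical stress at 4.4 m: σ'_v = 19.7×2.9 + 12.19×1.50 = 75.41 kPa.
σ'_h = K_a σ'_v = 0.3098 × 75.41 = 23.36 kPa; u = γ_w × 1.50 = 14.72 kPa.
Total σ_h = 23.36 + 14.72 = 38.08 kPa.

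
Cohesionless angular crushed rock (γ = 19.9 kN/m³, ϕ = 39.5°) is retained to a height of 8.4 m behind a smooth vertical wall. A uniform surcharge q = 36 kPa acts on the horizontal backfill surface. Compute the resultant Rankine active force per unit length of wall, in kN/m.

223 kN/m

K_a = tan²(45° − φ/2) = 0.2224.
Soil triangle: ½ K_a γ H² = 0.5×0.2224×19.9×8.4² = 156.2 kN/m.
Surcharge rectangle: K_a q H = 0.2224×36×8.4 = 67.26 kN/m.
Total = 156.2 + 67.26 = 223.4 kN/m.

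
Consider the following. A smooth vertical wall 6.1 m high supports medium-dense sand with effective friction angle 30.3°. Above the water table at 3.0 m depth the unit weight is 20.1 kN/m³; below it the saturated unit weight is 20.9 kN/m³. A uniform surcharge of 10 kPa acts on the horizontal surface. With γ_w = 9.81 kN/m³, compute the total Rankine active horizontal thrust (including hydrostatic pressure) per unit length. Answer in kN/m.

K_a = tan²(45° − φ/2) = 0.3293.
γ' = 20.9 − 9.81 = 11.09 kN/m³. h₂ = H − d_w = 3.1 m.
σ'_h: at surface K_a·q = 3.293; at WT K_a(q+γd_w) = 23.15; at base K_a(q+γd_w+γ'h₂) = 34.47 kPa.
P₁ = ½(3.293+23.15)×3.0 = 39.67; P₂ = ½(23.15+34.47)×3.1 = 89.32; P_w = ½γ_w h₂² = 47.14.
Total = 39.67+89.32+47.14 = 176.1 kN/m.

176 kN/m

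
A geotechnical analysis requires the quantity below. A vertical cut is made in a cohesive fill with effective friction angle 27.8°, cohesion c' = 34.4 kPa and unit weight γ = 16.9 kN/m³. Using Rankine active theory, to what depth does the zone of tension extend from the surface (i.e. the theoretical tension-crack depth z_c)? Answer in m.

6.75 m

K_a = tan²(45° − 27.8°/2) = 0.3639; √K_a = 0.6032.
The active pressure is zero where K_a γ z = 2c√K_a, so z_c = 2c/(γ√K_a) = 2×34.4/(16.9×0.6032) = 6.749 m.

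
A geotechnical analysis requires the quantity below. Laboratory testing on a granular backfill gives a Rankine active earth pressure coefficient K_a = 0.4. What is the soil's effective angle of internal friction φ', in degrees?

K_a = tan²(45° − φ/2) ⇒ 45° − φ/2 = arctan(√0.4) = 32.31°.
φ = 2(45° − 32.31°) = 25.38°.

25.4°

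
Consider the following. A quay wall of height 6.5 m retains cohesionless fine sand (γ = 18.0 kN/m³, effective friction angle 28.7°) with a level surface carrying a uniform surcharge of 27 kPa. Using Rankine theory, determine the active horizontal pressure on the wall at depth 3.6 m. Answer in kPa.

K_a = (1 − sin φ)/(1 + sin φ) = 0.3511.
σ_v = γz + q = 18.0 × 3.6 + 27 = 91.80 kPa.
σ_h = K_a σ_v = 0.3511 × 91.80 = 32.24 kPa.

32.2 kPa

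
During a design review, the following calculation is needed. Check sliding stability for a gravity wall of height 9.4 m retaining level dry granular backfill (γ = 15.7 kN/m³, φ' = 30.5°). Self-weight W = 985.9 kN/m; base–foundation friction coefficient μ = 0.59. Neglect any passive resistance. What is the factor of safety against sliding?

K_a = tan²(45° − 30.5°/2) = 0.3267.
P_a = ½K_aγH² = 0.5×0.3267×15.7×9.4² = 226.6 kN/m, acting at H/3 = 3.133 m above the base.
FS_sliding = μW / P_a = 0.59×985.9 / 226.6 = 2.567.

2.57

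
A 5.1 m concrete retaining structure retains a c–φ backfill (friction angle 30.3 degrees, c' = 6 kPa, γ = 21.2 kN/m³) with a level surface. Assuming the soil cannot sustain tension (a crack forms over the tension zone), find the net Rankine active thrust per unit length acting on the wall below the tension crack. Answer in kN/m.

K_a = 0.3293; √K_a = 0.5739.
Tension-crack depth z_c = 2c/(γ√K_a) = 2×6/(21.2×0.5739) = 0.9864 m.
σ_a at base = K_a γ H − 2c√K_a = 0.3293×21.2×5.1 − 2×6×0.5739 = 28.72 kPa.
P_a = ½ × 28.72 × (H − z_c) = 0.5×28.72×4.114 = 59.07 kN/m.

59.1 kN/m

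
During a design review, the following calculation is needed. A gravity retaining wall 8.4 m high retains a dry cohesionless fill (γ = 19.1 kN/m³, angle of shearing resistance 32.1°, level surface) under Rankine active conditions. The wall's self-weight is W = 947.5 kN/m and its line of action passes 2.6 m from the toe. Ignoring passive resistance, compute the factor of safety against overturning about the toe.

K_a = tan²(45° − 32.1°/2) = 0.3060.
P_a = ½K_aγH² = 0.5×0.3060×19.1×8.4² = 206.2 kN/m, acting at H/3 = 2.800 m above the base.
Overturning moment M_o = P_a × H/3 = 206.2 × 2.800 = 577.3.
Resisting moment M_r = W × 2.6 = 947.5 × 2.6 = 2464.
FS_overturning = M_r/M_o = 2464/577.3 = 4.267.

4.27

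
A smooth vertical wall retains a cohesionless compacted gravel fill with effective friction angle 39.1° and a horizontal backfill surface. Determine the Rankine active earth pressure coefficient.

K_a = tan²(45° − φ/2) = tan²(25.45°) = 0.2265.

0.226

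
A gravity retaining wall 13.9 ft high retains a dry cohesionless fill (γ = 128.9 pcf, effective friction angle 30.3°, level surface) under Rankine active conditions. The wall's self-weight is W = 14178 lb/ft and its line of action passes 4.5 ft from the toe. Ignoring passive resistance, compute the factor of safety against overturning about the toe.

K_a = tan²(45° − 30.3°/2) = 0.3293.
P_a = ½K_aγH² = 0.5×0.3293×128.9×13.9² = 4101 lb/ft, acting at H/3 = 4.633 ft above the base.
Overturning moment M_o = P_a × H/3 = 4101 × 4.633 = 19000.
Resisting moment M_r = W × 4.5 = 14178 × 4.5 = 63800.
FS_overturning = M_r/M_o = 63800/19000 = 3.358.

3.36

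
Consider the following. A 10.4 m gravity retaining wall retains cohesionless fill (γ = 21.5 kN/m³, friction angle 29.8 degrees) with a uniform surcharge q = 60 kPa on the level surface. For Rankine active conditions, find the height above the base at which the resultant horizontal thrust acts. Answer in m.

K_a = 0.3360.
Triangular part P₁ = ½K_aγH² = 390.7 at H/3 = 3.467 m; rectangular part P₂ = K_a q H = 209.7 at H/2 = 5.200 m.
ȳ = (P₁·3.467 + P₂·5.200)/(P₁+P₂) = 4.072 m.

4.07 m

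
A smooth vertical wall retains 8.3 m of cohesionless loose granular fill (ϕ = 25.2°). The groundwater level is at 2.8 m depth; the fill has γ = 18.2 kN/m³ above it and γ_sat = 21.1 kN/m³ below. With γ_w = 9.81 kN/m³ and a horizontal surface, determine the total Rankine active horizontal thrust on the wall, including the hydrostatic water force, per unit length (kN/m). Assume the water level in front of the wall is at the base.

K_a = tan²(45° − φ/2) = 0.4027.
γ' = 21.1 − 9.81 = 11.29 kN/m³. Depth below WT = 5.5 m.
σ'_h at WT = K_a γ d_w = 20.52 kPa; at base = 20.52 + K_a γ' × 5.5 = 45.53 kPa.
P₁ (0–2.8 m) = ½×20.52×2.8 = 28.73. P₂ (2.8–8.3 m) = ½(20.52+45.53)×5.5 = 181.7.
P_w = ½ γ_w h₂² = 0.5×9.81×5.5² = 148.4. Total = 28.73+181.7+148.4 = 358.8 kN/m.

359 kN/m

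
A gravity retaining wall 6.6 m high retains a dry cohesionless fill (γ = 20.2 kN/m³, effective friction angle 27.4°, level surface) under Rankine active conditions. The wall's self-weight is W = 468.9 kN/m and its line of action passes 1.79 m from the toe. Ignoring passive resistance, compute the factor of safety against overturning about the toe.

K_a = tan²(45° − 27.4°/2) = 0.3697.
P_a = ½K_aγH² = 0.5×0.3697×20.2×6.6² = 162.6 kN/m, acting at H/3 = 2.200 m above the base.
Overturning moment M_o = P_a × H/3 = 162.6 × 2.200 = 357.8.
Resisting moment M_r = W × 1.79 = 468.9 × 1.79 = 839.3.
FS_overturning = M_r/M_o = 839.3/357.8 = 2.346.

2.35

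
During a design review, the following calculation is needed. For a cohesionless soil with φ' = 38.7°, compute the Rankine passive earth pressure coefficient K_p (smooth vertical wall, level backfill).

4.34

K_p = (1 + sin φ)/(1 − sin φ) = tan²(45° + 38.7°/2) = 4.337.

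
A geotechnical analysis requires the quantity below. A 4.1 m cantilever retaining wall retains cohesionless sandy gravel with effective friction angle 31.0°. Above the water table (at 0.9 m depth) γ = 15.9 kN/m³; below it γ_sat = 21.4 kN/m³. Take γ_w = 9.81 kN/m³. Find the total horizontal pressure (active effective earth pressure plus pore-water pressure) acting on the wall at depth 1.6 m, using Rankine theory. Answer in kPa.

K_a = (1 − sin φ)/(1 + sin φ) = 0.3201.
γ' = 21.4 − 9.81 = 11.59 kN/m³.
Effective vertical stress at 1.6 m: σ'_v = 15.9×0.9 + 11.59×0.700 = 22.42 kPa.
σ'_h = K_a σ'_v = 0.3201 × 22.42 = 7.178 kPa; u = γ_w × 0.700 = 6.867 kPa.
Total σ_h = 7.178 + 6.867 = 14.04 kPa.

14.0 kPa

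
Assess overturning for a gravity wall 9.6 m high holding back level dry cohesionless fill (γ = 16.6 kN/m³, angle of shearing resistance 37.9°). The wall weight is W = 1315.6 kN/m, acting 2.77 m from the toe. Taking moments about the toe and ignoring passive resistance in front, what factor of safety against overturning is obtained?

6.23

K_a = tan²(45° − 37.9°/2) = 0.2389.
P_a = ½K_aγH² = 0.5×0.2389×16.6×9.6² = 182.8 kN/m, acting at H/3 = 3.200 m above the base.
Overturning moment M_o = P_a × H/3 = 182.8 × 3.200 = 584.9.
Resisting moment M_r = W × 2.77 = 1315.6 × 2.77 = 3644.
FS_overturning = M_r/M_o = 3644/584.9 = 6.231.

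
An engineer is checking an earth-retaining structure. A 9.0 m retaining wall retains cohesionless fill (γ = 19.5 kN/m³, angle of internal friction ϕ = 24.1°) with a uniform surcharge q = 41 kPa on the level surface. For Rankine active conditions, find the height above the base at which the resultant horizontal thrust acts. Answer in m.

3.48 m

K_a = 0.4201.
Triangular part P₁ = ½K_aγH² = 331.8 at H/3 = 3.000 m; rectangular part P₂ = K_a q H = 155.0 at H/2 = 4.500 m.
ȳ = (P₁·3.000 + P₂·4.500)/(P₁+P₂) = 3.478 m.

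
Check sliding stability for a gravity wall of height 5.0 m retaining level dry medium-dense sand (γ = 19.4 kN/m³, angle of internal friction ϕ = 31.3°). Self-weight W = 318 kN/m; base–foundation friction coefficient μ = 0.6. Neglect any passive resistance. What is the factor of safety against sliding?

2.49

K_a = tan²(45° − 31.3°/2) = 0.3162.
P_a = ½K_aγH² = 0.5×0.3162×19.4×5.0² = 76.68 kN/m, acting at H/3 = 1.667 m above the base.
FS_sliding = μW / P_a = 0.6×318 / 76.68 = 2.488.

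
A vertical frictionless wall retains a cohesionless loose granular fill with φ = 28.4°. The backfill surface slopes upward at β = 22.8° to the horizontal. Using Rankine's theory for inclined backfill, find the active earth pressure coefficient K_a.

K_a = cos β · (cos β − √(cos²β − cos²φ)) / (cos β + √(cos²β − cos²φ)).
cos β = 0.9219, cos φ = 0.8796, √(cos²β − cos²φ) = 0.2758.
K_a = 0.9219 × (0.9219 − 0.2758)/(0.9219 + 0.2758) = 0.4973.

0.497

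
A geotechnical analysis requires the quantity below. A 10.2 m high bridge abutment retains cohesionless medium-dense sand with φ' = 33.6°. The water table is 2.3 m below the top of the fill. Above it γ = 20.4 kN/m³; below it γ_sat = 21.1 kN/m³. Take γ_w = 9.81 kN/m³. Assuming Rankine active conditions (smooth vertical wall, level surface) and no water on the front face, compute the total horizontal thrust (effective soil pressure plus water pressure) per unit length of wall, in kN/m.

K_a = tan²(45° − φ/2) = 0.2875.
γ' = 21.1 − 9.81 = 11.29 kN/m³. Depth below WT = 7.9 m.
σ'_h at WT = K_a γ d_w = 13.49 kPa; at base = 13.49 + K_a γ' × 7.9 = 39.13 kPa.
P₁ (0–2.3 m) = ½×13.49×2.3 = 15.51. P₂ (2.3–10.2 m) = ½(13.49+39.13)×7.9 = 207.9.
P_w = ½ γ_w h₂² = 0.5×9.81×7.9² = 306.1. Total = 15.51+207.9+306.1 = 529.5 kN/m.

529 kN/m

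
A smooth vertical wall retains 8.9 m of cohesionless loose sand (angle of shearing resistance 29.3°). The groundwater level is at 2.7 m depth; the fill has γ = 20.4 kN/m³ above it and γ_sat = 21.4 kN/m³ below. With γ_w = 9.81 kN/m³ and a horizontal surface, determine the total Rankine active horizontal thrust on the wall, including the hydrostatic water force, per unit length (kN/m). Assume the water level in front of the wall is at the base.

407 kN/m

K_a = tan²(45° − φ/2) = 0.3428.
γ' = 21.4 − 9.81 = 11.59 kN/m³. Depth below WT = 6.2 m.
σ'_h at WT = K_a γ d_w = 18.88 kPa; at base = 18.88 + K_a γ' × 6.2 = 43.52 kPa.
P₁ (0–2.7 m) = ½×18.88×2.7 = 25.49. P₂ (2.7–8.9 m) = ½(18.88+43.52)×6.2 = 193.4.
P_w = ½ γ_w h₂² = 0.5×9.81×6.2² = 188.5. Total = 25.49+193.4+188.5 = 407.5 kN/m.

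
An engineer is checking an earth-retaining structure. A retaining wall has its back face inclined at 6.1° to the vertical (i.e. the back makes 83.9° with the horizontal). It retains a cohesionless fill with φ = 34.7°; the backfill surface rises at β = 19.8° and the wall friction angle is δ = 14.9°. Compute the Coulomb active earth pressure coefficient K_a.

0.389

K_a = sin²(α+φ) / [sin²α · sin(α−δ) · (1 + √{sin(φ+δ)sin(φ−β) / (sin(α−δ)sin(α+β))})²].
With α = 83.9°, φ = 34.7°, δ = 14.9°, β = 19.8°: K_a = 0.3893.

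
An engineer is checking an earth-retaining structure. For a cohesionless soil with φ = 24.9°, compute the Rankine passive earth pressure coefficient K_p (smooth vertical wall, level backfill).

2.45

K_p = (1 + sin φ)/(1 − sin φ) = tan²(45° + 24.9°/2) = 2.454.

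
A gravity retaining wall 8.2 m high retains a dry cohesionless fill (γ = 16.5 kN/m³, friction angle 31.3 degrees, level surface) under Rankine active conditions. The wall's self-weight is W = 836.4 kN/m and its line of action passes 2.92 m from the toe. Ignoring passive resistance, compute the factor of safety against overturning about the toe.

K_a = tan²(45° − 31.3°/2) = 0.3162.
P_a = ½K_aγH² = 0.5×0.3162×16.5×8.2² = 175.4 kN/m, acting at H/3 = 2.733 m above the base.
Overturning moment M_o = P_a × H/3 = 175.4 × 2.733 = 479.5.
Resisting moment M_r = W × 2.92 = 836.4 × 2.92 = 2442.
FS_overturning = M_r/M_o = 2442/479.5 = 5.094.

5.09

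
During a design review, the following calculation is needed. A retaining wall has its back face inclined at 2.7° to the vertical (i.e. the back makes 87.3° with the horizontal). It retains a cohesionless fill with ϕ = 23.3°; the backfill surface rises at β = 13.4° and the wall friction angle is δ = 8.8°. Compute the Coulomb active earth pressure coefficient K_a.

K_a = sin²(α+φ) / [sin²α · sin(α−δ) · (1 + √{sin(φ+δ)sin(φ−β) / (sin(α−δ)sin(α+β))})²].
With α = 87.3°, φ = 23.3°, δ = 8.8°, β = 13.4°: K_a = 0.5238.

0.524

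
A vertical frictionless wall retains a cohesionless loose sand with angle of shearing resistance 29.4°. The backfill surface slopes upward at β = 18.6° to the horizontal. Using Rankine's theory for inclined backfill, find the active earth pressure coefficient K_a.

K_a = cos β · (cos β − √(cos²β − cos²φ)) / (cos β + √(cos²β − cos²φ)).
cos β = 0.9478, cos φ = 0.8712, √(cos²β − cos²φ) = 0.3732.
K_a = 0.9478 × (0.9478 − 0.3732)/(0.9478 + 0.3732) = 0.4123.

0.412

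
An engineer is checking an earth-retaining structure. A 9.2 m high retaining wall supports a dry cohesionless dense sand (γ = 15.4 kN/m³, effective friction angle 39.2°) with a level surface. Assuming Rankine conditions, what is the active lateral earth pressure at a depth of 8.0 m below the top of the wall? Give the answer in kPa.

K_a = (1 − sin φ)/(1 + sin φ) = 0.2255.
σ_h = K_a γ z = 0.2255 × 15.4 × 8.0 = 27.78 kPa.

27.8 kPa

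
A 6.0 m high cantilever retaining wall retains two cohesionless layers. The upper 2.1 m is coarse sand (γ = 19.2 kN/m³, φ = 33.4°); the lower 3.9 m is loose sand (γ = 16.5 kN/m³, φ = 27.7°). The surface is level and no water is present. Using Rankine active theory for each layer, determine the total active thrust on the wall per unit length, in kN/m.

116 kN/m

K_a1 = tan²(45°−33.4°/2) = 0.2899; K_a2 = tan²(45°−27.7°/2) = 0.3653.
Layer 1: σ at base = K_a1 γ₁ h₁ = 11.69 kPa; P₁ = ½×11.69×2.1 = 12.27.
Layer 2: σ_v at top = γ₁h₁ = 40.32; σ_h top = K_a2×40.32 = 14.73; σ_h base = K_a2×(40.32+16.5×3.9) = 38.24.
P₂ = ½(14.73+38.24)×3.9 = 103.3. Total P_a = 12.27+103.3 = 115.6 kN/m.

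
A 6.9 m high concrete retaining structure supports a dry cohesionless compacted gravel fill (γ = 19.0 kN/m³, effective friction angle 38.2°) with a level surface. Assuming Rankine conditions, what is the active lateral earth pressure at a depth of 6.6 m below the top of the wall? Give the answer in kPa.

29.6 kPa

K_a = (1 − sin φ)/(1 + sin φ) = 0.2358.
σ_h = K_a γ z = 0.2358 × 19.0 × 6.6 = 29.57 kPa.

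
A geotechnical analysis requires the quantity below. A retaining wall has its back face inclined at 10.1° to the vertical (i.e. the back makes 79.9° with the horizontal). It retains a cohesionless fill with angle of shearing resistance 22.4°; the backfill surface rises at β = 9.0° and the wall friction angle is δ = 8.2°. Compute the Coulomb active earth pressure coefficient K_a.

K_a = sin²(α+φ) / [sin²α · sin(α−δ) · (1 + √{sin(φ+δ)sin(φ−β) / (sin(α−δ)sin(α+β))})²].
With α = 79.9°, φ = 22.4°, δ = 8.2°, β = 9.0°: K_a = 0.5671.

0.567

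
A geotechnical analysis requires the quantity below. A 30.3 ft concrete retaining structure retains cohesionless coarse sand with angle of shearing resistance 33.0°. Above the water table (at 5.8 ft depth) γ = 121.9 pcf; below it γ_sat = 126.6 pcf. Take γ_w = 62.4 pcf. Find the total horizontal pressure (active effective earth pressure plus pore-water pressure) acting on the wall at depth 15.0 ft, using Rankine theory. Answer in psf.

K_a = (1 − sin φ)/(1 + sin φ) = 0.2948.
γ' = 126.6 − 62.4 = 64.20 pcf.
Effective vertical stress at 15.0 ft: σ'_v = 121.9×5.8 + 64.20×9.20 = 1298 psf.
σ'_h = K_a σ'_v = 0.2948 × 1298 = 382.6 psf; u = γ_w × 9.20 = 574.1 psf.
Total σ_h = 382.6 + 574.1 = 956.6 psf.

957 psf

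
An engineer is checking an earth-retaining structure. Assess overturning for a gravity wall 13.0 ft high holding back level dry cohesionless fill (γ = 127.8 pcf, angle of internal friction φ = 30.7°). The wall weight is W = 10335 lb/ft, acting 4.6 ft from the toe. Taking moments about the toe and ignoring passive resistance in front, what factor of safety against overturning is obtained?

3.14

K_a = tan²(45° − 30.7°/2) = 0.3240.
P_a = ½K_aγH² = 0.5×0.3240×127.8×13.0² = 3499 lb/ft, acting at H/3 = 4.333 ft above the base.
Overturning moment M_o = P_a × H/3 = 3499 × 4.333 = 15160.
Resisting moment M_r = W × 4.6 = 10335 × 4.6 = 47540.
FS_overturning = M_r/M_o = 47540/15160 = 3.135.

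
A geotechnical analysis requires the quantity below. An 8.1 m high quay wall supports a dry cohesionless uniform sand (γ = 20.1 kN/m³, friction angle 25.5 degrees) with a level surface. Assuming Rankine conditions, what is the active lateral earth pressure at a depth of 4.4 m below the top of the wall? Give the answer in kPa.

K_a = (1 − sin φ)/(1 + sin φ) = 0.3981.
σ_h = K_a γ z = 0.3981 × 20.1 × 4.4 = 35.21 kPa.

35.2 kPa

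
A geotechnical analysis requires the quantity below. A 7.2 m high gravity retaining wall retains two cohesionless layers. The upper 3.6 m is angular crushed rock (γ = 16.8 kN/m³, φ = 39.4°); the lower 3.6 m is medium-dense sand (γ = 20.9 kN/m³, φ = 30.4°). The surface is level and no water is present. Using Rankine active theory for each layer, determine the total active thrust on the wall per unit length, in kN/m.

140 kN/m

K_a1 = tan²(45°−39.4°/2) = 0.2234; K_a2 = tan²(45°−30.4°/2) = 0.3280.
Layer 1: σ at base = K_a1 γ₁ h₁ = 13.51 kPa; P₁ = ½×13.51×3.6 = 24.32.
Layer 2: σ_v at top = γ₁h₁ = 60.48; σ_h top = K_a2×60.48 = 19.84; σ_h base = K_a2×(60.48+20.9×3.6) = 44.52.
P₂ = ½(19.84+44.52)×3.6 = 115.8. Total P_a = 24.32+115.8 = 140.2 kN/m.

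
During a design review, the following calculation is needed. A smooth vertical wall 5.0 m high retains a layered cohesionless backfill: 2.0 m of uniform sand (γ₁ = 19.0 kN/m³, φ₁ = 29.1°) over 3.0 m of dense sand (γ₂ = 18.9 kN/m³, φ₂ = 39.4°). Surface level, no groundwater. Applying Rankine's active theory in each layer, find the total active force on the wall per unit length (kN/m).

K_a1 = tan²(45°−29.1°/2) = 0.3456; K_a2 = tan²(45°−39.4°/2) = 0.2234.
Layer 1: σ at base = K_a1 γ₁ h₁ = 13.13 kPa; P₁ = ½×13.13×2.0 = 13.13.
Layer 2: σ_v at top = γ₁h₁ = 38.00; σ_h top = K_a2×38.00 = 8.491; σ_h base = K_a2×(38.00+18.9×3.0) = 21.16.
P₂ = ½(8.491+21.16)×3.0 = 44.48. Total P_a = 13.13+44.48 = 57.61 kN/m.

57.6 kN/m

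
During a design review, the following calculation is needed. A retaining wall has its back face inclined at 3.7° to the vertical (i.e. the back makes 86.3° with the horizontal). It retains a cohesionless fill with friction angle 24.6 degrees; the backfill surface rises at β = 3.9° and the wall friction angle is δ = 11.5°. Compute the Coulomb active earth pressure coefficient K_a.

0.423

K_a = sin²(α+φ) / [sin²α · sin(α−δ) · (1 + √{sin(φ+δ)sin(φ−β) / (sin(α−δ)sin(α+β))})²].
With α = 86.3°, φ = 24.6°, δ = 11.5°, β = 3.9°: K_a = 0.4234.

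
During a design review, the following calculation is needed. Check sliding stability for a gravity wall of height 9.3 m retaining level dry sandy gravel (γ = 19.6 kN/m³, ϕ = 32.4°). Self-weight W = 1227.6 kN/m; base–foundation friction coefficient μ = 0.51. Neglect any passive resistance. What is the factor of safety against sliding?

2.44

K_a = tan²(45° − 32.4°/2) = 0.3022.
P_a = ½K_aγH² = 0.5×0.3022×19.6×9.3² = 256.2 kN/m, acting at H/3 = 3.100 m above the base.
FS_sliding = μW / P_a = 0.51×1227.6 / 256.2 = 2.444.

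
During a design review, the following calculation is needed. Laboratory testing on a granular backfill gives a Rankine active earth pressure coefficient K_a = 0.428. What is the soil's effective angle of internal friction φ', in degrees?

23.6°

K_a = tan²(45° − φ/2) ⇒ 45° − φ/2 = arctan(√0.428) = 33.19°.
φ = 2(45° − 33.19°) = 23.61°.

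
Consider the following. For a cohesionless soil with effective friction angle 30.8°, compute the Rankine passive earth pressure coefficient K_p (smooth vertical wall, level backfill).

K_p = (1 + sin φ)/(1 − sin φ) = tan²(45° + 30.8°/2) = 3.099.

3.10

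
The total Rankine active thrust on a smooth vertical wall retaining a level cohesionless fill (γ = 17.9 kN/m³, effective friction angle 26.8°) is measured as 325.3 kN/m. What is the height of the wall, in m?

9.80 m

K_a = 0.3785. P_a = ½ K_a γ H² ⇒ H = √(2P_a/(K_a γ)).
H = √(2×325.3/(0.3785×17.9)) = 9.800 m.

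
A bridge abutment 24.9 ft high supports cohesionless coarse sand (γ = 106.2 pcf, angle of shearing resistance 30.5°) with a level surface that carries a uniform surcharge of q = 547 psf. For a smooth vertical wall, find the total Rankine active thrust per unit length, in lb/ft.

K_a = tan²(45° − φ/2) = 0.3267.
Soil triangle: ½ K_a γ H² = 0.5×0.3267×106.2×24.9² = 10750 lb/ft.
Surcharge rectangle: K_a q H = 0.3267×547×24.9 = 4449 lb/ft.
Total = 10750 + 4449 = 15200 lb/ft.

15200 lb/ft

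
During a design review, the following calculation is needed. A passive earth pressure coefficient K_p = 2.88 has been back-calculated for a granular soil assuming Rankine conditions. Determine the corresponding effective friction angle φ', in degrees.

K_p = (1+sin φ)/(1−sin φ) ⇒ sin φ = (K_p − 1)/(K_p + 1) = 0.4845.
φ = arcsin(0.4845) = 28.98°.

29.0°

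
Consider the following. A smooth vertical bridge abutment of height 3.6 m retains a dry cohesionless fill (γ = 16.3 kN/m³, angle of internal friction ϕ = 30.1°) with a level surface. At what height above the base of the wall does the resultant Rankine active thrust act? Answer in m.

1.20 m

K_a = 0.3320.
The pressure distribution is triangular, so the resultant acts at H/3 above the base = 3.6/3 = 1.200 m.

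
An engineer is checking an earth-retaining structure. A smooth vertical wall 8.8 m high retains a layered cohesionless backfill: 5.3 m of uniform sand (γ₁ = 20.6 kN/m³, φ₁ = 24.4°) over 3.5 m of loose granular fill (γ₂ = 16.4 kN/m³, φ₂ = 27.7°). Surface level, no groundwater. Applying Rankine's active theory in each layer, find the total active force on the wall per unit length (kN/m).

K_a1 = tan²(45°−24.4°/2) = 0.4153; K_a2 = tan²(45°−27.7°/2) = 0.3653.
Layer 1: σ at base = K_a1 γ₁ h₁ = 45.35 kPa; P₁ = ½×45.35×5.3 = 120.2.
Layer 2: σ_v at top = γ₁h₁ = 109.2; σ_h top = K_a2×109.2 = 39.89; σ_h base = K_a2×(109.2+16.4×3.5) = 60.86.
P₂ = ½(39.89+60.86)×3.5 = 176.3. Total P_a = 120.2+176.3 = 296.5 kN/m.

296 kN/m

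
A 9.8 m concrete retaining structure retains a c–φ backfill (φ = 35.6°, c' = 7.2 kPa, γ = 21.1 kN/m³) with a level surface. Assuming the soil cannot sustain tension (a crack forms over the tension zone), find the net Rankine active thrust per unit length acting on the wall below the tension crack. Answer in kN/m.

200 kN/m

K_a = 0.2641; √K_a = 0.5139.
Tension-crack depth z_c = 2c/(γ√K_a) = 2×7.2/(21.1×0.5139) = 1.328 m.
σ_a at base = K_a γ H − 2c√K_a = 0.2641×21.1×9.8 − 2×7.2×0.5139 = 47.22 kPa.
P_a = ½ × 47.22 × (H − z_c) = 0.5×47.22×8.472 = 200.0 kN/m.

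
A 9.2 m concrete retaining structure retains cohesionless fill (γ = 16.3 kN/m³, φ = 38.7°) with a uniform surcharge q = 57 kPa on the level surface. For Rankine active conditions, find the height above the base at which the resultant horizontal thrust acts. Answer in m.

3.73 m

K_a = 0.2306.
Triangular part P₁ = ½K_aγH² = 159.1 at H/3 = 3.067 m; rectangular part P₂ = K_a q H = 120.9 at H/2 = 4.600 m.
ȳ = (P₁·3.067 + P₂·4.600)/(P₁+P₂) = 3.729 m.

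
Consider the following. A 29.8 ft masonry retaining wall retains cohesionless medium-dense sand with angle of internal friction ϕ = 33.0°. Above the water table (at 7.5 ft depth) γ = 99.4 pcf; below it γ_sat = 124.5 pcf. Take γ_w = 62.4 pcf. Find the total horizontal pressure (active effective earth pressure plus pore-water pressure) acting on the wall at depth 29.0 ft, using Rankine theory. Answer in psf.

1950 psf

K_a = (1 − sin φ)/(1 + sin φ) = 0.2948.
γ' = 124.5 − 62.4 = 62.10 pcf.
Effective vertical stress at 29.0 ft: σ'_v = 99.4×7.5 + 62.10×21.5 = 2081 psf.
σ'_h = K_a σ'_v = 0.2948 × 2081 = 613.4 psf; u = γ_w × 21.5 = 1342 psf.
Total σ_h = 613.4 + 1342 = 1955 psf.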